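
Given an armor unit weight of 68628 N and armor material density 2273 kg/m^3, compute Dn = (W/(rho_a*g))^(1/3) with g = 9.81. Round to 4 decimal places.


V = W / (rho_a * g)
V = 68628 / (2273 * 9.81)
V = 68628 / 22298.13
V = 3.077747 m^3
Dn = V^(1/3) = 3.077747^(1/3)
Dn = 1.4546 m

1.4546


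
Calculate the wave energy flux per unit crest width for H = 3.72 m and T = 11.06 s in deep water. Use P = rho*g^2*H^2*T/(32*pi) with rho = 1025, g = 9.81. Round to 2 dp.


P = rho * g^2 * H^2 * T / (32 * pi)
P = 1025 * 9.81^2 * 3.72^2 * 11.06 / (32 * pi)
P = 1025 * 96.2361 * 13.8384 * 11.06 / 100.53096
P = 150176.87 W/m

150176.87


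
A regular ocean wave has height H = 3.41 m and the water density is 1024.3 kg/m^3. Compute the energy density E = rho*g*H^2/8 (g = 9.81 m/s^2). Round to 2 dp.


E = (1/8) * rho * g * H^2
E = (1/8) * 1024.3 * 9.81 * 3.41^2
E = 0.125 * 1024.3 * 9.81 * 11.6281
E = 14605.45 J/m^2

14605.45


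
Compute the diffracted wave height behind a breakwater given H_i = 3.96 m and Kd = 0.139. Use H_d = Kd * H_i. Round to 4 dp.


H_d = Kd * H_i
H_d = 0.139 * 3.96
H_d = 0.5504 m

0.5504


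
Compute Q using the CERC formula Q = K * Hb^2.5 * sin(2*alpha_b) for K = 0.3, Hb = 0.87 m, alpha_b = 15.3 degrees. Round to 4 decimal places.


Q = K * Hb^2.5 * sin(2 * alpha_b)
Hb^2.5 = 0.87^2.5 = 0.705989
sin(2 * 15.3) = sin(30.6) = 0.509041
Q = 0.3 * 0.705989 * 0.509041
Q = 0.1078 m^3/s

0.1078


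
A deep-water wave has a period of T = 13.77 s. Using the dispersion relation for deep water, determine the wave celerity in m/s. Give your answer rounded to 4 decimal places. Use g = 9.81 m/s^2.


We use the deep-water celerity formula:
C = g * T / (2 * pi)
C = 9.81 * 13.77 / (2 * 3.14159...)
C = 135.083700 / 6.283185
C = 21.4992 m/s

21.4992


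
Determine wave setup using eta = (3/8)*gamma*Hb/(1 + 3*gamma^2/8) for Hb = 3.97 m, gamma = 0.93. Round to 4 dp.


eta = (3/8) * gamma * Hb / (1 + 3*gamma^2/8)
Numerator = (3/8) * 0.93 * 3.97 = 1.384537
Denominator = 1 + 3*0.93^2/8 = 1 + 0.324338 = 1.324338
eta = 1.384537 / 1.324338
eta = 1.0455 m

1.0455


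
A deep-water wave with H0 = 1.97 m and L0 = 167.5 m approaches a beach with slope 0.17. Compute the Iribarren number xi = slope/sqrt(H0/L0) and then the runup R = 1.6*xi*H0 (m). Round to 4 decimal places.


xi = slope / sqrt(H0/L0)
H0/L0 = 1.97/167.5 = 0.011761
sqrt(0.011761) = 0.108449
xi = 0.17 / 0.108449 = 1.567557
R = 1.6 * xi * H0 = 1.6 * 1.567557 * 1.97
R = 4.9409 m

4.9409


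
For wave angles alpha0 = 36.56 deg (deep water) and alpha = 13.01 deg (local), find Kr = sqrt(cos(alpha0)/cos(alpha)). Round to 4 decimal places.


Kr = sqrt(cos(alpha0) / cos(alpha))
cos(36.56) = 0.803234
cos(13.01) = 0.974331
Kr = sqrt(0.803234 / 0.974331)
Kr = sqrt(0.824395)
Kr = 0.9080

0.9080


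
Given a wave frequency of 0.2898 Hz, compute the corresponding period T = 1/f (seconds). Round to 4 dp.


T = 1 / f
T = 1 / 0.2898
T = 3.4507 s

3.4507


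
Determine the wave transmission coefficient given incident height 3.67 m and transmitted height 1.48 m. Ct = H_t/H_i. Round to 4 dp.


Ct = H_t / H_i
Ct = 1.48 / 3.67
Ct = 0.4033

0.4033


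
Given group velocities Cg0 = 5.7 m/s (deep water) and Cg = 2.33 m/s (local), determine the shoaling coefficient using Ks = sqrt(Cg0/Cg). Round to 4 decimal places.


Ks = sqrt(Cg0 / Cg)
Ks = sqrt(5.7 / 2.33)
Ks = sqrt(2.4464)
Ks = 1.5641

1.5641


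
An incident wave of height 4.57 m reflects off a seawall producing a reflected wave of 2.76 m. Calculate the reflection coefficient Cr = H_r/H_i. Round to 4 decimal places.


Cr = H_r / H_i
Cr = 2.76 / 4.57
Cr = 0.6039

0.6039


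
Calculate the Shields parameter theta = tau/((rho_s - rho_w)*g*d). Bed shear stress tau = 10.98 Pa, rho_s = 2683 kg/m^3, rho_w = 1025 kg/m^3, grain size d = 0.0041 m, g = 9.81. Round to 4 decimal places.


theta = tau / ((rho_s - rho_w) * g * d)
rho_s - rho_w = 2683 - 1025 = 1658
Denominator = 1658 * 9.81 * 0.0041 = 66.686418
theta = 10.98 / 66.686418
theta = 0.1647

0.1647


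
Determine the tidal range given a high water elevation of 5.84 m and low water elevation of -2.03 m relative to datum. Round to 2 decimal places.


Tidal range = High water - Low water
Tidal range = 5.84 - (-2.03)
Tidal range = 7.87 m

7.87


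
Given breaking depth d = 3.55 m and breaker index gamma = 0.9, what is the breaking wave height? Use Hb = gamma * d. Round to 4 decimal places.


Hb = gamma * d
Hb = 0.9 * 3.55
Hb = 3.1950 m

3.1950


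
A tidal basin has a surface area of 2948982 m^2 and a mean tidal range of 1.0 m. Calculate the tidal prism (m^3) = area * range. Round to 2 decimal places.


Tidal prism = Area * Tidal range
P = 2948982 * 1.0
P = 2948982.00 m^3

2948982.00


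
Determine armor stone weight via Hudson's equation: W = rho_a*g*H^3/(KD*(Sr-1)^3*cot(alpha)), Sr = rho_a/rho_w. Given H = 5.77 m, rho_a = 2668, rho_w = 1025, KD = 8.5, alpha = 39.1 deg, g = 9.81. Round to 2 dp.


Sr = rho_a / rho_w = 2668 / 1025 = 2.602927
(Sr - 1) = 1.602927
(Sr - 1)^3 = 4.118519
cot(39.1) = 1 / tan(39.1) = 1 / 0.812678 = 1.230500
Numerator = 2668 * 9.81 * 5.77^3 = 5027849.5317
Denominator = 8.5 * 4.118519 * 1.230500 = 43.076612
W = 5027849.5317 / 43.076612
W = 116718.78 N

116718.78


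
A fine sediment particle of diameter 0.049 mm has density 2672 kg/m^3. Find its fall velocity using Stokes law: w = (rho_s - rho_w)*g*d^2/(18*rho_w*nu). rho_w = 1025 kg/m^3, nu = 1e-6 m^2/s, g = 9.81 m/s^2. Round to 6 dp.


w = (rho_s - rho_w) * g * d^2 / (18 * rho_w * nu)
d = 0.049 mm = 0.000049 m
rho_s - rho_w = 2672 - 1025 = 1647
Numerator = 1647 * 9.81 * (0.000049)^2 = 0.000038793125
Denominator = 18 * 1025 * 1e-6 = 0.018450
w = 0.002103 m/s

0.002103


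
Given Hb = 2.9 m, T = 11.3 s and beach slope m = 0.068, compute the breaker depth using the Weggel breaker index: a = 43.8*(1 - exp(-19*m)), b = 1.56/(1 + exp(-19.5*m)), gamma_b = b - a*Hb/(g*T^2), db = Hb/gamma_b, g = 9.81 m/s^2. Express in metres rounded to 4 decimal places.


a = 43.8 * (1 - exp(-19 * m))
exp(-19 * 0.068) = exp(-1.2920) = 0.274721
a = 43.8 * (1 - 0.274721) = 31.767229
b = 1.56 / (1 + exp(-19.5 * m))
exp(-19.5 * 0.068) = exp(-1.3260) = 0.265537
b = 1.56 / (1 + 0.265537) = 1.232678
Hb / (g * T^2) = 2.9 / (9.81 * 11.3^2) = 2.9 / 1252.6389 = 0.00231511
gamma_b = b - a * Hb/(g*T^2) = 1.232678 - 31.767229 * 0.00231511 = 1.159133
db = Hb / gamma_b = 2.9 / 1.159133
db = 2.5019 m

2.5019


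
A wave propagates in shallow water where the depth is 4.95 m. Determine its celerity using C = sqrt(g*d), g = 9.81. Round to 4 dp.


Using the shallow-water approximation:
C = sqrt(g * d) = sqrt(9.81 * 4.95)
C = sqrt(48.5595)
C = 6.9685 m/s

6.9685


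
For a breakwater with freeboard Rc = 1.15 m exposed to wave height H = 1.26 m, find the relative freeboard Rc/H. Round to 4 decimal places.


Relative freeboard = Rc / H
= 1.15 / 1.26
= 0.9127

0.9127


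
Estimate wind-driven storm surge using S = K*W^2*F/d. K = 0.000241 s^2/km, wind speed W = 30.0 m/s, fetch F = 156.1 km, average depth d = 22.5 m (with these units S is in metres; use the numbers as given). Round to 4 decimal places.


S = K * W^2 * F / d
W^2 = 30.0^2 = 900.00
S = 0.000241 * 900.00 * 156.1 / 22.5
Numerator = 0.000241 * 900.00 * 156.1 = 33.858090
S = 33.858090 / 22.5 = 1.5048 m

1.5048


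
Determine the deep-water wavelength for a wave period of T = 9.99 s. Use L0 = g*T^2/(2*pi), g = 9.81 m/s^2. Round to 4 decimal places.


L0 = g * T^2 / (2 * pi)
L0 = 9.81 * 9.99^2 / (2 * pi)
L0 = 9.81 * 99.8001 / 6.28319
L0 = 979.0390 / 6.28319
L0 = 155.8189 m

155.8189


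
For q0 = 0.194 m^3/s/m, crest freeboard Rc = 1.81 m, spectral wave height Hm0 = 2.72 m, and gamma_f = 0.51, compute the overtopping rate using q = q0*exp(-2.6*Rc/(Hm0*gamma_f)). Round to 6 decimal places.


q = q0 * exp(-2.6 * Rc / (Hm0 * gamma_f))
Exponent = -2.6 * 1.81 / (2.72 * 0.51)
= -2.6 * 1.81 / 1.3872
= -3.392445
exp(-3.392445) = 0.033626
q = 0.194 * 0.033626
q = 0.006524 m^3/s/m

0.006524


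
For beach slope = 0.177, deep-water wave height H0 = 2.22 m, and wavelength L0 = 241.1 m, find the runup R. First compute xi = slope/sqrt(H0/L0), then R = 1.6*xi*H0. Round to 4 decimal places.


xi = slope / sqrt(H0/L0)
H0/L0 = 2.22/241.1 = 0.009208
sqrt(0.009208) = 0.095957
xi = 0.177 / 0.095957 = 1.844571
R = 1.6 * xi * H0 = 1.6 * 1.844571 * 2.22
R = 6.5519 m

6.5519


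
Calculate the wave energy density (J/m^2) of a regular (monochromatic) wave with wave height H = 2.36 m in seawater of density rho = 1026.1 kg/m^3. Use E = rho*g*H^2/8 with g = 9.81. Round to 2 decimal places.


E = (1/8) * rho * g * H^2
E = (1/8) * 1026.1 * 9.81 * 2.36^2
E = 0.125 * 1026.1 * 9.81 * 5.5696
E = 7007.98 J/m^2

7007.98


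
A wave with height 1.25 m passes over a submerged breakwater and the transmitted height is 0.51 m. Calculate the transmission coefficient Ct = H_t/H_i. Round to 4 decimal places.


Ct = H_t / H_i
Ct = 0.51 / 1.25
Ct = 0.4080

0.4080


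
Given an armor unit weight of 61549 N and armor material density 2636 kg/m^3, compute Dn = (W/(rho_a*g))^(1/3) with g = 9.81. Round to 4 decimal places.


V = W / (rho_a * g)
V = 61549 / (2636 * 9.81)
V = 61549 / 25859.16
V = 2.380162 m^3
Dn = V^(1/3) = 2.380162^(1/3)
Dn = 1.3352 m

1.3352


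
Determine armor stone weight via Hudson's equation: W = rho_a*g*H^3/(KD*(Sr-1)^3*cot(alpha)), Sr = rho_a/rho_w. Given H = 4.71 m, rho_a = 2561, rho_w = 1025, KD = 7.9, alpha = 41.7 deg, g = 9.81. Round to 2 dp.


Sr = rho_a / rho_w = 2561 / 1025 = 2.498537
(Sr - 1) = 1.498537
(Sr - 1)^3 = 3.365132
cot(41.7) = 1 / tan(41.7) = 1 / 0.890967 = 1.122375
Numerator = 2561 * 9.81 * 4.71^3 = 2625072.5294
Denominator = 7.9 * 3.365132 * 1.122375 = 29.837833
W = 2625072.5294 / 29.837833
W = 87977.99 N

87977.99


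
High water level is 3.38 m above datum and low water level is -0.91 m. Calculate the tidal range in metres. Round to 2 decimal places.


Tidal range = High water - Low water
Tidal range = 3.38 - (-0.91)
Tidal range = 4.29 m

4.29


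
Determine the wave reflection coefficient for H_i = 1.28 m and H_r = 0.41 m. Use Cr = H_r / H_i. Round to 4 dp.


Cr = H_r / H_i
Cr = 0.41 / 1.28
Cr = 0.3203

0.3203


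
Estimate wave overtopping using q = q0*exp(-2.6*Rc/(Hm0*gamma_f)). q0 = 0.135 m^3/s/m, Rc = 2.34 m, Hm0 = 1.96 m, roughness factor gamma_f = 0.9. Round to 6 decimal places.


q = q0 * exp(-2.6 * Rc / (Hm0 * gamma_f))
Exponent = -2.6 * 2.34 / (1.96 * 0.9)
= -2.6 * 2.34 / 1.7640
= -3.448980
exp(-3.448980) = 0.031778
q = 0.135 * 0.031778
q = 0.004290 m^3/s/m

0.004290


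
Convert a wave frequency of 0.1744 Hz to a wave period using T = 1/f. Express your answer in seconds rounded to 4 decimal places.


T = 1 / f
T = 1 / 0.1744
T = 5.7339 s

5.7339


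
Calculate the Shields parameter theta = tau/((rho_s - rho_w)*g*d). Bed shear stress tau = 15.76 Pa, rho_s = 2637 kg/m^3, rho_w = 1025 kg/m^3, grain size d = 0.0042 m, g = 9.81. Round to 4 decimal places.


theta = tau / ((rho_s - rho_w) * g * d)
rho_s - rho_w = 2637 - 1025 = 1612
Denominator = 1612 * 9.81 * 0.0042 = 66.417624
theta = 15.76 / 66.417624
theta = 0.2373

0.2373


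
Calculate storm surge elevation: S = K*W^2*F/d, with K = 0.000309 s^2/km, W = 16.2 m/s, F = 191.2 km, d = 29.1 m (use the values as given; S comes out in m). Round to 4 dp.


S = K * W^2 * F / d
W^2 = 16.2^2 = 262.44
S = 0.000309 * 262.44 * 191.2 / 29.1
Numerator = 0.000309 * 262.44 * 191.2 = 15.505165
S = 15.505165 / 29.1 = 0.5328 m

0.5328


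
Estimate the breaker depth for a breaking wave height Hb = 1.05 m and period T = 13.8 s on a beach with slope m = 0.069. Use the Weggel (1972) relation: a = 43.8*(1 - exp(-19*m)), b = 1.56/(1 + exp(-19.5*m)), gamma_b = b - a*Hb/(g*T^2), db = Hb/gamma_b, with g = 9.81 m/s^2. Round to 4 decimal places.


a = 43.8 * (1 - exp(-19 * m))
exp(-19 * 0.069) = exp(-1.3110) = 0.269550
a = 43.8 * (1 - 0.269550) = 31.993694
b = 1.56 / (1 + exp(-19.5 * m))
exp(-19.5 * 0.069) = exp(-1.3455) = 0.260409
b = 1.56 / (1 + 0.260409) = 1.237693
Hb / (g * T^2) = 1.05 / (9.81 * 13.8^2) = 1.05 / 1868.2164 = 0.00056203
gamma_b = b - a * Hb/(g*T^2) = 1.237693 - 31.993694 * 0.00056203 = 1.219711
db = Hb / gamma_b = 1.05 / 1.219711
db = 0.8609 m

0.8609


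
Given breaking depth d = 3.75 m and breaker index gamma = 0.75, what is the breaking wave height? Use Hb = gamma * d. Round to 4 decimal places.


Hb = gamma * d
Hb = 0.75 * 3.75
Hb = 2.8125 m

2.8125


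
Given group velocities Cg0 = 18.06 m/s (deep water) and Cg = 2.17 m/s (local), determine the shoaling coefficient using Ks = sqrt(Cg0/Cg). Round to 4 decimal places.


Ks = sqrt(Cg0 / Cg)
Ks = sqrt(18.06 / 2.17)
Ks = sqrt(8.3226)
Ks = 2.8849

2.8849


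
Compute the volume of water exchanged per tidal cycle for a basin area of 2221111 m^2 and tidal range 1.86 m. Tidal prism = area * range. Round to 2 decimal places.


Tidal prism = Area * Tidal range
P = 2221111 * 1.86
P = 4131266.46 m^3

4131266.46


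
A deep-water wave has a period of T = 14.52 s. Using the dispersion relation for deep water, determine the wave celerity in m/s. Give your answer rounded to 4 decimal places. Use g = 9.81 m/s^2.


We use the deep-water celerity formula:
C = g * T / (2 * pi)
C = 9.81 * 14.52 / (2 * 3.14159...)
C = 142.441200 / 6.283185
C = 22.6702 m/s

22.6702


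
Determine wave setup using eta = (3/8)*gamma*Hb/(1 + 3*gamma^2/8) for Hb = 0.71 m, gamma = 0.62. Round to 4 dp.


eta = (3/8) * gamma * Hb / (1 + 3*gamma^2/8)
Numerator = (3/8) * 0.62 * 0.71 = 0.165075
Denominator = 1 + 3*0.62^2/8 = 1 + 0.144150 = 1.144150
eta = 0.165075 / 1.144150
eta = 0.1443 m

0.1443


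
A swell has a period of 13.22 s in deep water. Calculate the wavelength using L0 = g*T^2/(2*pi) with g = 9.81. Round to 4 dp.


L0 = g * T^2 / (2 * pi)
L0 = 9.81 * 13.22^2 / (2 * pi)
L0 = 9.81 * 174.7684 / 6.28319
L0 = 1714.4780 / 6.28319
L0 = 272.8676 m

272.8676


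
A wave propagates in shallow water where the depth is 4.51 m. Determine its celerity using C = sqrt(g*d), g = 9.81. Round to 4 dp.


Using the shallow-water approximation:
C = sqrt(g * d) = sqrt(9.81 * 4.51)
C = sqrt(44.2431)
C = 6.6515 m/s

6.6515


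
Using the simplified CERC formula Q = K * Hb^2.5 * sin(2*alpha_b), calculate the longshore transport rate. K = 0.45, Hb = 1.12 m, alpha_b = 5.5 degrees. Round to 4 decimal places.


Q = K * Hb^2.5 * sin(2 * alpha_b)
Hb^2.5 = 1.12^2.5 = 1.327532
sin(2 * 5.5) = sin(11.0) = 0.190809
Q = 0.45 * 1.327532 * 0.190809
Q = 0.1140 m^3/s

0.1140


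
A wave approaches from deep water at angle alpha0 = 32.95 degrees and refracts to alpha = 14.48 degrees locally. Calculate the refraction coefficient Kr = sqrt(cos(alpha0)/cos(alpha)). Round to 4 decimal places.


Kr = sqrt(cos(alpha0) / cos(alpha))
cos(32.95) = 0.839146
cos(14.48) = 0.968235
Kr = sqrt(0.839146 / 0.968235)
Kr = sqrt(0.866675)
Kr = 0.9310

0.9310


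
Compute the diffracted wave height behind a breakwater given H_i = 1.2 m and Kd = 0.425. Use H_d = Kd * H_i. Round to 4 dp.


H_d = Kd * H_i
H_d = 0.425 * 1.2
H_d = 0.5100 m

0.5100


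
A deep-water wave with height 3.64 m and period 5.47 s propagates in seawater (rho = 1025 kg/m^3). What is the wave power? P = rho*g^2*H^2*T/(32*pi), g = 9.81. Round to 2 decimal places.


P = rho * g^2 * H^2 * T / (32 * pi)
P = 1025 * 9.81^2 * 3.64^2 * 5.47 / (32 * pi)
P = 1025 * 96.2361 * 13.2496 * 5.47 / 100.53096
P = 71113.51 W/m

71113.51


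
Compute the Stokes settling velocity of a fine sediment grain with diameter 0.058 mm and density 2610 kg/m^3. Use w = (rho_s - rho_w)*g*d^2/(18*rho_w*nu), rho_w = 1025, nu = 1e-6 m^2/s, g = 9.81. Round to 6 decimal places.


w = (rho_s - rho_w) * g * d^2 / (18 * rho_w * nu)
d = 0.058 mm = 0.000058 m
rho_s - rho_w = 2610 - 1025 = 1585
Numerator = 1585 * 9.81 * (0.000058)^2 = 0.000052306331
Denominator = 18 * 1025 * 1e-6 = 0.018450
w = 0.002835 m/s

0.002835


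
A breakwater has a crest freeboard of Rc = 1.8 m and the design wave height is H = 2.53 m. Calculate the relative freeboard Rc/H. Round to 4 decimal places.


Relative freeboard = Rc / H
= 1.8 / 2.53
= 0.7115

0.7115


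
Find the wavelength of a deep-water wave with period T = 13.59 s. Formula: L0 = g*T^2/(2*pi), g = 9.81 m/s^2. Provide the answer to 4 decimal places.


L0 = g * T^2 / (2 * pi)
L0 = 9.81 * 13.59^2 / (2 * pi)
L0 = 9.81 * 184.6881 / 6.28319
L0 = 1811.7903 / 6.28319
L0 = 288.3554 m

288.3554


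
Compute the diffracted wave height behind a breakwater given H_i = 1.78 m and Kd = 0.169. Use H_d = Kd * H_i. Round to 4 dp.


H_d = Kd * H_i
H_d = 0.169 * 1.78
H_d = 0.3008 m

0.3008


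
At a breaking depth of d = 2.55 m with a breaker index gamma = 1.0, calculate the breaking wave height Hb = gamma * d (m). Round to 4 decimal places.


Hb = gamma * d
Hb = 1.0 * 2.55
Hb = 2.5500 m

2.5500


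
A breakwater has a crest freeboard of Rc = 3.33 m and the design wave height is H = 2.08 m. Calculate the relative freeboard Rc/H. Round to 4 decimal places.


Relative freeboard = Rc / H
= 3.33 / 2.08
= 1.6010

1.6010


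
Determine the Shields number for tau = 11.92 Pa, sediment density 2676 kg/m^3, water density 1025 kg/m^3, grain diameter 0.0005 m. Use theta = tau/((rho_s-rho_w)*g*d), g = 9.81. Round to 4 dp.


theta = tau / ((rho_s - rho_w) * g * d)
rho_s - rho_w = 2676 - 1025 = 1651
Denominator = 1651 * 9.81 * 0.0005 = 8.098155
theta = 11.92 / 8.098155
theta = 1.4719

1.4719


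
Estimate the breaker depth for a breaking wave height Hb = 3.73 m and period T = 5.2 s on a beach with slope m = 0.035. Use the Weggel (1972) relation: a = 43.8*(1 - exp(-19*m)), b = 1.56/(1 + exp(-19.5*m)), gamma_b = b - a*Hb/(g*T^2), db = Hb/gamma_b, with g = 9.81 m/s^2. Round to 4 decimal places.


a = 43.8 * (1 - exp(-19 * m))
exp(-19 * 0.035) = exp(-0.6650) = 0.514274
a = 43.8 * (1 - 0.514274) = 21.274819
b = 1.56 / (1 + exp(-19.5 * m))
exp(-19.5 * 0.035) = exp(-0.6825) = 0.505352
b = 1.56 / (1 + 0.505352) = 1.036302
Hb / (g * T^2) = 3.73 / (9.81 * 5.2^2) = 3.73 / 265.2624 = 0.01406155
gamma_b = b - a * Hb/(g*T^2) = 1.036302 - 21.274819 * 0.01406155 = 0.737146
db = Hb / gamma_b = 3.73 / 0.737146
db = 5.0601 m

5.0601


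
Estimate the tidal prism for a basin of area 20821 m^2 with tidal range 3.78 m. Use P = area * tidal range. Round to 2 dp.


Tidal prism = Area * Tidal range
P = 20821 * 3.78
P = 78703.38 m^3

78703.38


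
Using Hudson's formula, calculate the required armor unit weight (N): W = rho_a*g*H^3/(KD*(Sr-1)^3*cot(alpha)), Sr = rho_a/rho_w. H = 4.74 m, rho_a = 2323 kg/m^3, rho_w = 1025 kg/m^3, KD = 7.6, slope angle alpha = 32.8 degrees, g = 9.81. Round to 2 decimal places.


Sr = rho_a / rho_w = 2323 / 1025 = 2.266341
(Sr - 1) = 1.266341
(Sr - 1)^3 = 2.030731
cot(32.8) = 1 / tan(32.8) = 1 / 0.644456 = 1.551696
Numerator = 2323 * 9.81 * 4.74^3 = 2426907.6029
Denominator = 7.6 * 2.030731 * 1.551696 = 23.948195
W = 2426907.6029 / 23.948195
W = 101339.90 N

101339.90


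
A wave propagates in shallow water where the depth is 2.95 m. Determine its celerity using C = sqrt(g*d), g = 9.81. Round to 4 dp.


Using the shallow-water approximation:
C = sqrt(g * d) = sqrt(9.81 * 2.95)
C = sqrt(28.9395)
C = 5.3795 m/s

5.3795


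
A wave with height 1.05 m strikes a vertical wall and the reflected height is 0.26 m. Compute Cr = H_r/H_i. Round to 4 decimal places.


Cr = H_r / H_i
Cr = 0.26 / 1.05
Cr = 0.2476

0.2476


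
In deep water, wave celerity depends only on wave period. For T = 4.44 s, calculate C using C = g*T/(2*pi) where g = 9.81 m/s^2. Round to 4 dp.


We use the deep-water celerity formula:
C = g * T / (2 * pi)
C = 9.81 * 4.44 / (2 * 3.14159...)
C = 43.556400 / 6.283185
C = 6.9322 m/s

6.9322


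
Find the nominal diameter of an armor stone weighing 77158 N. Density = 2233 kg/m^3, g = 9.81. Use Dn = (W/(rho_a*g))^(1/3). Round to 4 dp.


V = W / (rho_a * g)
V = 77158 / (2233 * 9.81)
V = 77158 / 21905.73
V = 3.522275 m^3
Dn = V^(1/3) = 3.522275^(1/3)
Dn = 1.5215 m

1.5215


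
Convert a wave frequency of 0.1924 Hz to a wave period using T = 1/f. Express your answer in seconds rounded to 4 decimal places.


T = 1 / f
T = 1 / 0.1924
T = 5.1975 s

5.1975


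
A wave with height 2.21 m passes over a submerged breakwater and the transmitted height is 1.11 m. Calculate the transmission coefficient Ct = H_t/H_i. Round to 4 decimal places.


Ct = H_t / H_i
Ct = 1.11 / 2.21
Ct = 0.5023

0.5023


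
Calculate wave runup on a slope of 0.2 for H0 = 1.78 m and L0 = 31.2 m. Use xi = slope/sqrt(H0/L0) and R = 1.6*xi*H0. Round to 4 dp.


xi = slope / sqrt(H0/L0)
H0/L0 = 1.78/31.2 = 0.057051
sqrt(0.057051) = 0.238854
xi = 0.2 / 0.238854 = 0.837331
R = 1.6 * xi * H0 = 1.6 * 0.837331 * 1.78
R = 2.3847 m

2.3847


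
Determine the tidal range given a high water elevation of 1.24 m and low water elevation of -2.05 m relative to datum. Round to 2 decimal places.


Tidal range = High water - Low water
Tidal range = 1.24 - (-2.05)
Tidal range = 3.29 m

3.29


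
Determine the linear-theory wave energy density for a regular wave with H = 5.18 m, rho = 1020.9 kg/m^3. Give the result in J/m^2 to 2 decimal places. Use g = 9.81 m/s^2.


E = (1/8) * rho * g * H^2
E = (1/8) * 1020.9 * 9.81 * 5.18^2
E = 0.125 * 1020.9 * 9.81 * 26.8324
E = 33590.91 J/m^2

33590.91


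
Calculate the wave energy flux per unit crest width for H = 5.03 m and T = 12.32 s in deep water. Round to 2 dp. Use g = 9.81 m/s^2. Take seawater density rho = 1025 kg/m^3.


P = rho * g^2 * H^2 * T / (32 * pi)
P = 1025 * 9.81^2 * 5.03^2 * 12.32 / (32 * pi)
P = 1025 * 96.2361 * 25.3009 * 12.32 / 100.53096
P = 305850.16 W/m

305850.16


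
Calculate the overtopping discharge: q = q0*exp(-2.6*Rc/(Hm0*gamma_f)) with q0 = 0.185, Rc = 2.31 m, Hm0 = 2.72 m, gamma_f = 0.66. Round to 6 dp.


q = q0 * exp(-2.6 * Rc / (Hm0 * gamma_f))
Exponent = -2.6 * 2.31 / (2.72 * 0.66)
= -2.6 * 2.31 / 1.7952
= -3.345588
exp(-3.345588) = 0.035239
q = 0.185 * 0.035239
q = 0.006519 m^3/s/m

0.006519


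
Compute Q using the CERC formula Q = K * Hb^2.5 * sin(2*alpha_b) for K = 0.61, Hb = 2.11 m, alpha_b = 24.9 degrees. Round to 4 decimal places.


Q = K * Hb^2.5 * sin(2 * alpha_b)
Hb^2.5 = 2.11^2.5 = 6.467049
sin(2 * 24.9) = sin(49.8) = 0.763796
Q = 0.61 * 6.467049 * 0.763796
Q = 3.0131 m^3/s

3.0131


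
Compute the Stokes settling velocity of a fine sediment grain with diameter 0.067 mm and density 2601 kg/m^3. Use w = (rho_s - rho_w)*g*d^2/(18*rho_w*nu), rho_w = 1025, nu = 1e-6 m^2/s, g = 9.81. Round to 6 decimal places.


w = (rho_s - rho_w) * g * d^2 / (18 * rho_w * nu)
d = 0.067 mm = 0.000067 m
rho_s - rho_w = 2601 - 1025 = 1576
Numerator = 1576 * 9.81 * (0.000067)^2 = 0.000069402454
Denominator = 18 * 1025 * 1e-6 = 0.018450
w = 0.003762 m/s

0.003762


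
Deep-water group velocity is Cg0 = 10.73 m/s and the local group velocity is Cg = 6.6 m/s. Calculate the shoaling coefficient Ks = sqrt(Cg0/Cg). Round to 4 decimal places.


Ks = sqrt(Cg0 / Cg)
Ks = sqrt(10.73 / 6.6)
Ks = sqrt(1.6258)
Ks = 1.2751

1.2751


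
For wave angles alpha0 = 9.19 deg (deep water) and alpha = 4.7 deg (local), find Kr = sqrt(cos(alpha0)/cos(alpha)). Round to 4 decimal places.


Kr = sqrt(cos(alpha0) / cos(alpha))
cos(9.19) = 0.987164
cos(4.7) = 0.996637
Kr = sqrt(0.987164 / 0.996637)
Kr = sqrt(0.990495)
Kr = 0.9952

0.9952


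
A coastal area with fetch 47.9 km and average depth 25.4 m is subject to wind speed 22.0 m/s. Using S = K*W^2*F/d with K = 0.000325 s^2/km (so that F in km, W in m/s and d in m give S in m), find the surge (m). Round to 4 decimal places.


S = K * W^2 * F / d
W^2 = 22.0^2 = 484.00
S = 0.000325 * 484.00 * 47.9 / 25.4
Numerator = 0.000325 * 484.00 * 47.9 = 7.534670
S = 7.534670 / 25.4 = 0.2966 m

0.2966


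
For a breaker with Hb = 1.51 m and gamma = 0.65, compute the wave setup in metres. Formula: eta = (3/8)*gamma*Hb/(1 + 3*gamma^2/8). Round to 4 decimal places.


eta = (3/8) * gamma * Hb / (1 + 3*gamma^2/8)
Numerator = (3/8) * 0.65 * 1.51 = 0.368063
Denominator = 1 + 3*0.65^2/8 = 1 + 0.158438 = 1.158438
eta = 0.368063 / 1.158438
eta = 0.3177 m

0.3177


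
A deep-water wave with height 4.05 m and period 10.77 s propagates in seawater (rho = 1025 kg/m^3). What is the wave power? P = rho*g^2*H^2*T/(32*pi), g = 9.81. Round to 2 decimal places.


P = rho * g^2 * H^2 * T / (32 * pi)
P = 1025 * 9.81^2 * 4.05^2 * 10.77 / (32 * pi)
P = 1025 * 96.2361 * 16.4025 * 10.77 / 100.53096
P = 173335.60 W/m

173335.60


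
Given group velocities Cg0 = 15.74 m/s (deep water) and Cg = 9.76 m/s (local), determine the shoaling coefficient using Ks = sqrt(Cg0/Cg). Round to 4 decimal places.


Ks = sqrt(Cg0 / Cg)
Ks = sqrt(15.74 / 9.76)
Ks = sqrt(1.6127)
Ks = 1.2699

1.2699


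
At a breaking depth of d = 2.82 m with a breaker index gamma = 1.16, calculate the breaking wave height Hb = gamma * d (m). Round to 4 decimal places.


Hb = gamma * d
Hb = 1.16 * 2.82
Hb = 3.2712 m

3.2712


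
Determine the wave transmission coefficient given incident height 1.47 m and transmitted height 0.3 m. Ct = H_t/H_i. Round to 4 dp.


Ct = H_t / H_i
Ct = 0.3 / 1.47
Ct = 0.2041

0.2041


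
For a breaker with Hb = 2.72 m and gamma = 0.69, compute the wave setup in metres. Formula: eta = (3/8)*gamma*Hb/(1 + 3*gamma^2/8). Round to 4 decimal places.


eta = (3/8) * gamma * Hb / (1 + 3*gamma^2/8)
Numerator = (3/8) * 0.69 * 2.72 = 0.703800
Denominator = 1 + 3*0.69^2/8 = 1 + 0.178538 = 1.178538
eta = 0.703800 / 1.178538
eta = 0.5972 m

0.5972


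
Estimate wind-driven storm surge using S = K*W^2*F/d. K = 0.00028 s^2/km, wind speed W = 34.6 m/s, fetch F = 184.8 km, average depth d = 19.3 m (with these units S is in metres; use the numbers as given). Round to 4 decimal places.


S = K * W^2 * F / d
W^2 = 34.6^2 = 1197.16
S = 0.00028 * 1197.16 * 184.8 / 19.3
Numerator = 0.00028 * 1197.16 * 184.8 = 61.945847
S = 61.945847 / 19.3 = 3.2096 m

3.2096


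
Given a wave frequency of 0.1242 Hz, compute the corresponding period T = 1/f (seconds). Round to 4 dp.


T = 1 / f
T = 1 / 0.1242
T = 8.0515 s

8.0515


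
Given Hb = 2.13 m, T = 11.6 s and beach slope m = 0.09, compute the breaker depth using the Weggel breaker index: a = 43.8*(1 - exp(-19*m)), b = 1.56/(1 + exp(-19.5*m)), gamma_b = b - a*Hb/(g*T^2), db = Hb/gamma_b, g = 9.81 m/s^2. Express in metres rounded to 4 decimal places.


a = 43.8 * (1 - exp(-19 * m))
exp(-19 * 0.09) = exp(-1.7100) = 0.180866
a = 43.8 * (1 - 0.180866) = 35.878078
b = 1.56 / (1 + exp(-19.5 * m))
exp(-19.5 * 0.09) = exp(-1.7550) = 0.172907
b = 1.56 / (1 + 0.172907) = 1.330028
Hb / (g * T^2) = 2.13 / (9.81 * 11.6^2) = 2.13 / 1320.0336 = 0.00161360
gamma_b = b - a * Hb/(g*T^2) = 1.330028 - 35.878078 * 0.00161360 = 1.272136
db = Hb / gamma_b = 2.13 / 1.272136
db = 1.6743 m

1.6743


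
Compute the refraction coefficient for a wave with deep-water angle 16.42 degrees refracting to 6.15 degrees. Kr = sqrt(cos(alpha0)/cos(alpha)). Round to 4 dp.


Kr = sqrt(cos(alpha0) / cos(alpha))
cos(16.42) = 0.959215
cos(6.15) = 0.994245
Kr = sqrt(0.959215 / 0.994245)
Kr = sqrt(0.964768)
Kr = 0.9822

0.9822


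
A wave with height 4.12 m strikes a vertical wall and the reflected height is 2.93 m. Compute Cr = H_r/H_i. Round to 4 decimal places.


Cr = H_r / H_i
Cr = 2.93 / 4.12
Cr = 0.7112

0.7112


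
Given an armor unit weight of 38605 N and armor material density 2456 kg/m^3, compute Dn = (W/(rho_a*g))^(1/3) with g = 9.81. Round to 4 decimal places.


V = W / (rho_a * g)
V = 38605 / (2456 * 9.81)
V = 38605 / 24093.36
V = 1.602309 m^3
Dn = V^(1/3) = 1.602309^(1/3)
Dn = 1.1702 m

1.1702


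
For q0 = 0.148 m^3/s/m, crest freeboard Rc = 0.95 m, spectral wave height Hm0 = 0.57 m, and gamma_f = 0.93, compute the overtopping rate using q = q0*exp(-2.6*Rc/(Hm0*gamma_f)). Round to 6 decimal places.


q = q0 * exp(-2.6 * Rc / (Hm0 * gamma_f))
Exponent = -2.6 * 0.95 / (0.57 * 0.93)
= -2.6 * 0.95 / 0.5301
= -4.659498
exp(-4.659498) = 0.009471
q = 0.148 * 0.009471
q = 0.001402 m^3/s/m

0.001402


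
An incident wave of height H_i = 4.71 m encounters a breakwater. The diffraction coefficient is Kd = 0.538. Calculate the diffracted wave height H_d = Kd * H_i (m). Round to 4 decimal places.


H_d = Kd * H_i
H_d = 0.538 * 4.71
H_d = 2.5340 m

2.5340


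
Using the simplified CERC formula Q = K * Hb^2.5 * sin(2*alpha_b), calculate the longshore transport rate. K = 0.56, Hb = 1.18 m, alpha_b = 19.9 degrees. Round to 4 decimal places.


Q = K * Hb^2.5 * sin(2 * alpha_b)
Hb^2.5 = 1.18^2.5 = 1.512534
sin(2 * 19.9) = sin(39.8) = 0.640110
Q = 0.56 * 1.512534 * 0.640110
Q = 0.5422 m^3/s

0.5422


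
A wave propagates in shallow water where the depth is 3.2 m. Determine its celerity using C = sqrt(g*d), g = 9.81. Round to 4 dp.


Using the shallow-water approximation:
C = sqrt(g * d) = sqrt(9.81 * 3.2)
C = sqrt(31.3920)
C = 5.6029 m/s

5.6029


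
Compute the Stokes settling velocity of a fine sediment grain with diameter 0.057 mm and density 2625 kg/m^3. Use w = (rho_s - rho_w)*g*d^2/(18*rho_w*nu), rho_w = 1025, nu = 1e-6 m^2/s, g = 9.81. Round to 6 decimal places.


w = (rho_s - rho_w) * g * d^2 / (18 * rho_w * nu)
d = 0.057 mm = 0.000057 m
rho_s - rho_w = 2625 - 1025 = 1600
Numerator = 1600 * 9.81 * (0.000057)^2 = 0.000050996304
Denominator = 18 * 1025 * 1e-6 = 0.018450
w = 0.002764 m/s

0.002764


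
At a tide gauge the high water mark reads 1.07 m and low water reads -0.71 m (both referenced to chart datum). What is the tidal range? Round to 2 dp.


Tidal range = High water - Low water
Tidal range = 1.07 - (-0.71)
Tidal range = 1.78 m

1.78


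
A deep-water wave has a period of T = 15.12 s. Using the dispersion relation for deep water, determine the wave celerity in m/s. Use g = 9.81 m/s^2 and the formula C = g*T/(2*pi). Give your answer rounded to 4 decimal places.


We use the deep-water celerity formula:
C = g * T / (2 * pi)
C = 9.81 * 15.12 / (2 * 3.14159...)
C = 148.327200 / 6.283185
C = 23.6070 m/s

23.6070


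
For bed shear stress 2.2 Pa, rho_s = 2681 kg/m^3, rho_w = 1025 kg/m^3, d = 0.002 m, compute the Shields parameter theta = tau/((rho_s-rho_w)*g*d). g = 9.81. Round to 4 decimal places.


theta = tau / ((rho_s - rho_w) * g * d)
rho_s - rho_w = 2681 - 1025 = 1656
Denominator = 1656 * 9.81 * 0.002 = 32.490720
theta = 2.2 / 32.490720
theta = 0.0677

0.0677


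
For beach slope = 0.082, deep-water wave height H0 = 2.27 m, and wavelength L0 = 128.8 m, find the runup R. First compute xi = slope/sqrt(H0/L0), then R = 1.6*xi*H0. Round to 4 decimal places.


xi = slope / sqrt(H0/L0)
H0/L0 = 2.27/128.8 = 0.017624
sqrt(0.017624) = 0.132756
xi = 0.082 / 0.132756 = 0.617673
R = 1.6 * xi * H0 = 1.6 * 0.617673 * 2.27
R = 2.2434 m

2.2434


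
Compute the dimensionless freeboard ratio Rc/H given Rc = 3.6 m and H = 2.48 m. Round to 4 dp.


Relative freeboard = Rc / H
= 3.6 / 2.48
= 1.4516

1.4516


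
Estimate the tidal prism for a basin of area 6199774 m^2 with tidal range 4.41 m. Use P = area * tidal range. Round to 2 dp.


Tidal prism = Area * Tidal range
P = 6199774 * 4.41
P = 27341003.34 m^3

27341003.34


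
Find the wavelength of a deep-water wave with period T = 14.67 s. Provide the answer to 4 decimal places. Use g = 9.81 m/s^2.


L0 = g * T^2 / (2 * pi)
L0 = 9.81 * 14.67^2 / (2 * pi)
L0 = 9.81 * 215.2089 / 6.28319
L0 = 2111.1993 / 6.28319
L0 = 336.0078 m

336.0078


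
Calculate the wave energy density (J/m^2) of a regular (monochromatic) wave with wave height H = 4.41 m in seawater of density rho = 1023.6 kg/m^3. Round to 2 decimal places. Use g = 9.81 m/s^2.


E = (1/8) * rho * g * H^2
E = (1/8) * 1023.6 * 9.81 * 4.41^2
E = 0.125 * 1023.6 * 9.81 * 19.4481
E = 24411.05 J/m^2

24411.05


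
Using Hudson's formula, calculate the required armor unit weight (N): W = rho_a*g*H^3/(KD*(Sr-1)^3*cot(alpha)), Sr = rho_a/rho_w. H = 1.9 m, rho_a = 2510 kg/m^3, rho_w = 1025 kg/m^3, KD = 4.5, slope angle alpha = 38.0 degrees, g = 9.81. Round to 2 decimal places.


Sr = rho_a / rho_w = 2510 / 1025 = 2.448780
(Sr - 1) = 1.448780
(Sr - 1)^3 = 3.040939
cot(38.0) = 1 / tan(38.0) = 1 / 0.781286 = 1.279942
Numerator = 2510 * 9.81 * 1.9^3 = 168889.8429
Denominator = 4.5 * 3.040939 * 1.279942 = 17.515012
W = 168889.8429 / 17.515012
W = 9642.58 N

9642.58


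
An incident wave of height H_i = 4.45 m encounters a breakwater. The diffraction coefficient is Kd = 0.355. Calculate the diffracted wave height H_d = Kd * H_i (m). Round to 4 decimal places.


H_d = Kd * H_i
H_d = 0.355 * 4.45
H_d = 1.5798 m

1.5798


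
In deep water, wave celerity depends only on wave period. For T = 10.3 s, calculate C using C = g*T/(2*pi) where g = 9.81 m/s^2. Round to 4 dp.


We use the deep-water celerity formula:
C = g * T / (2 * pi)
C = 9.81 * 10.3 / (2 * 3.14159...)
C = 101.043000 / 6.283185
C = 16.0815 m/s

16.0815


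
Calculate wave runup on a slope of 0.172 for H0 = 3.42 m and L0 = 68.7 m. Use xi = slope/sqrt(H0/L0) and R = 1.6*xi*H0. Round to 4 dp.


xi = slope / sqrt(H0/L0)
H0/L0 = 3.42/68.7 = 0.049782
sqrt(0.049782) = 0.223118
xi = 0.172 / 0.223118 = 0.770892
R = 1.6 * xi * H0 = 1.6 * 0.770892 * 3.42
R = 4.2183 m

4.2183


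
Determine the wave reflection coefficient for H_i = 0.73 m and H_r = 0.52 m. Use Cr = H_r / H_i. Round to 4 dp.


Cr = H_r / H_i
Cr = 0.52 / 0.73
Cr = 0.7123

0.7123


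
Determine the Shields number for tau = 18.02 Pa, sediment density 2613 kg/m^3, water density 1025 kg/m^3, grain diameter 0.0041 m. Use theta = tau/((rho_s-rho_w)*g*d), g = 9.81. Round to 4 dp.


theta = tau / ((rho_s - rho_w) * g * d)
rho_s - rho_w = 2613 - 1025 = 1588
Denominator = 1588 * 9.81 * 0.0041 = 63.870948
theta = 18.02 / 63.870948
theta = 0.2821

0.2821


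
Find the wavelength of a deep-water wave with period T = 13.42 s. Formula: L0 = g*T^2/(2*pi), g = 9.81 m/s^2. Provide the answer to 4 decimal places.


L0 = g * T^2 / (2 * pi)
L0 = 9.81 * 13.42^2 / (2 * pi)
L0 = 9.81 * 180.0964 / 6.28319
L0 = 1766.7457 / 6.28319
L0 = 281.1863 m

281.1863


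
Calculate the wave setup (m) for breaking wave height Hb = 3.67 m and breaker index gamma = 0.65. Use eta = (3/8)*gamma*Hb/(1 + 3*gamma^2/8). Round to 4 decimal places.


eta = (3/8) * gamma * Hb / (1 + 3*gamma^2/8)
Numerator = (3/8) * 0.65 * 3.67 = 0.894563
Denominator = 1 + 3*0.65^2/8 = 1 + 0.158438 = 1.158438
eta = 0.894563 / 1.158438
eta = 0.7722 m

0.7722


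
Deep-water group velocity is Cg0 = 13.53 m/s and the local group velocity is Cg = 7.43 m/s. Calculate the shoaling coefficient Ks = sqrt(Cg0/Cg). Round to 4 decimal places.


Ks = sqrt(Cg0 / Cg)
Ks = sqrt(13.53 / 7.43)
Ks = sqrt(1.8210)
Ks = 1.3494

1.3494


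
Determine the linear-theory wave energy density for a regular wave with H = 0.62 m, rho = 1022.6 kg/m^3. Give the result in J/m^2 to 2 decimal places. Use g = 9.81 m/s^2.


E = (1/8) * rho * g * H^2
E = (1/8) * 1022.6 * 9.81 * 0.62^2
E = 0.125 * 1022.6 * 9.81 * 0.3844
E = 482.02 J/m^2

482.02


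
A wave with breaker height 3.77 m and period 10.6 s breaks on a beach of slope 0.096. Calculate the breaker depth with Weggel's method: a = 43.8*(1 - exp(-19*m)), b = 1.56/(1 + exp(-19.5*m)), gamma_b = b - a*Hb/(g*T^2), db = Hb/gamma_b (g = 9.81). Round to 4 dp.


a = 43.8 * (1 - exp(-19 * m))
exp(-19 * 0.096) = exp(-1.8240) = 0.161379
a = 43.8 * (1 - 0.161379) = 36.731602
b = 1.56 / (1 + exp(-19.5 * m))
exp(-19.5 * 0.096) = exp(-1.8720) = 0.153816
b = 1.56 / (1 + 0.153816) = 1.352036
Hb / (g * T^2) = 3.77 / (9.81 * 10.6^2) = 3.77 / 1102.2516 = 0.00342027
gamma_b = b - a * Hb/(g*T^2) = 1.352036 - 36.731602 * 0.00342027 = 1.226404
db = Hb / gamma_b = 3.77 / 1.226404
db = 3.0740 m

3.0740


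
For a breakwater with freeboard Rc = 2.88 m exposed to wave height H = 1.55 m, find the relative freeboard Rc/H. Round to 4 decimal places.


Relative freeboard = Rc / H
= 2.88 / 1.55
= 1.8581

1.8581


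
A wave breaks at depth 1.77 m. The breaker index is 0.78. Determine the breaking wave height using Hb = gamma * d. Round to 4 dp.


Hb = gamma * d
Hb = 0.78 * 1.77
Hb = 1.3806 m

1.3806


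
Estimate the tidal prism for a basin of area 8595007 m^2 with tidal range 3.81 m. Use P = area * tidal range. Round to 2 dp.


Tidal prism = Area * Tidal range
P = 8595007 * 3.81
P = 32746976.67 m^3

32746976.67


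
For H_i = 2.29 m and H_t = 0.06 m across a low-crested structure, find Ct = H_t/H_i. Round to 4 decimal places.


Ct = H_t / H_i
Ct = 0.06 / 2.29
Ct = 0.0262

0.0262


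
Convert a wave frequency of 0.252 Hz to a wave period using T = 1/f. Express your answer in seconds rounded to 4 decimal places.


T = 1 / f
T = 1 / 0.252
T = 3.9683 s

3.9683


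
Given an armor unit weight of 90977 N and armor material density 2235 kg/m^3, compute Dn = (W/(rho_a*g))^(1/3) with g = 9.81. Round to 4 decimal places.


V = W / (rho_a * g)
V = 90977 / (2235 * 9.81)
V = 90977 / 21925.35
V = 4.149398 m^3
Dn = V^(1/3) = 4.149398^(1/3)
Dn = 1.6069 m

1.6069


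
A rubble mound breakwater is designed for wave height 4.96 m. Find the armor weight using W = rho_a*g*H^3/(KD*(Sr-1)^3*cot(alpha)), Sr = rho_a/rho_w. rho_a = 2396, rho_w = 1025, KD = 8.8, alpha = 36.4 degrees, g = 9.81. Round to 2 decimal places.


Sr = rho_a / rho_w = 2396 / 1025 = 2.337561
(Sr - 1) = 1.337561
(Sr - 1)^3 = 2.392989
cot(36.4) = 1 / tan(36.4) = 1 / 0.737264 = 1.356367
Numerator = 2396 * 9.81 * 4.96^3 = 2868143.3299
Denominator = 8.8 * 2.392989 * 1.356367 = 28.562792
W = 2868143.3299 / 28.562792
W = 100415.37 N

100415.37


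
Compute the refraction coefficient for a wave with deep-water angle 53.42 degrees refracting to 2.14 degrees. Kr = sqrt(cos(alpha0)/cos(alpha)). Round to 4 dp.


Kr = sqrt(cos(alpha0) / cos(alpha))
cos(53.42) = 0.595945
cos(2.14) = 0.999303
Kr = sqrt(0.595945 / 0.999303)
Kr = sqrt(0.596361)
Kr = 0.7722

0.7722


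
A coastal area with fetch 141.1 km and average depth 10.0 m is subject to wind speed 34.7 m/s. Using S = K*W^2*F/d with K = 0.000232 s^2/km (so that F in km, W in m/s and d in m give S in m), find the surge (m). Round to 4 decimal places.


S = K * W^2 * F / d
W^2 = 34.7^2 = 1204.09
S = 0.000232 * 1204.09 * 141.1 / 10.0
Numerator = 0.000232 * 1204.09 * 141.1 = 39.416127
S = 39.416127 / 10.0 = 3.9416 m

3.9416


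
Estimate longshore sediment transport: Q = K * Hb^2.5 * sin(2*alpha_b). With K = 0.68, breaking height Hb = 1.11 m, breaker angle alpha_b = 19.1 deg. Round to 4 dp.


Q = K * Hb^2.5 * sin(2 * alpha_b)
Hb^2.5 = 1.11^2.5 = 1.298098
sin(2 * 19.1) = sin(38.2) = 0.618408
Q = 0.68 * 1.298098 * 0.618408
Q = 0.5459 m^3/s

0.5459


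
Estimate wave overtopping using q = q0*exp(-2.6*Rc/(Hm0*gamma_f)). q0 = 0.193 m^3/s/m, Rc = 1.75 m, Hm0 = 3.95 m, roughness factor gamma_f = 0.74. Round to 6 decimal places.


q = q0 * exp(-2.6 * Rc / (Hm0 * gamma_f))
Exponent = -2.6 * 1.75 / (3.95 * 0.74)
= -2.6 * 1.75 / 2.9230
= -1.556620
exp(-1.556620) = 0.210848
q = 0.193 * 0.210848
q = 0.040694 m^3/s/m

0.040694


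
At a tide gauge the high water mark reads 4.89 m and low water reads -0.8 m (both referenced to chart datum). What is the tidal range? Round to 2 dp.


Tidal range = High water - Low water
Tidal range = 4.89 - (-0.8)
Tidal range = 5.69 m

5.69


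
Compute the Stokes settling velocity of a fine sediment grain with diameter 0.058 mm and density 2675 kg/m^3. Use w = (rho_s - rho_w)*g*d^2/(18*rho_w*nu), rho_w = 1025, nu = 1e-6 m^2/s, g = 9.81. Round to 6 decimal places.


w = (rho_s - rho_w) * g * d^2 / (18 * rho_w * nu)
d = 0.058 mm = 0.000058 m
rho_s - rho_w = 2675 - 1025 = 1650
Numerator = 1650 * 9.81 * (0.000058)^2 = 0.000054451386
Denominator = 18 * 1025 * 1e-6 = 0.018450
w = 0.002951 m/s

0.002951


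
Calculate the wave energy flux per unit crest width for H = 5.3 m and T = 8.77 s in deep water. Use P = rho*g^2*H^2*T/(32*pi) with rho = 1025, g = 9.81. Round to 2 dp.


P = rho * g^2 * H^2 * T / (32 * pi)
P = 1025 * 9.81^2 * 5.3^2 * 8.77 / (32 * pi)
P = 1025 * 96.2361 * 28.0900 * 8.77 / 100.53096
P = 241720.43 W/m

241720.43
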